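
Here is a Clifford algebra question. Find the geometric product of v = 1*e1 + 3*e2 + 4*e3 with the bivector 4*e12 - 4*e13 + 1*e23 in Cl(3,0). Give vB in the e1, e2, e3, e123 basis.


vB has grade-1 (vector) and grade-3 (trivector) parts: vB = (v _| B) + (v ^ B).
Vector part <vB>_1:
  e1: -v2*b12 - v3*b13 = -(3)*(4) - (4)*(-4) = 4
  e2: v1*b12 - v3*b23 = (1)*(4) - (4)*(1) = 0
  e3: v1*b13 + v2*b23 = (1)*(-4) + (3)*(1) = -1
Trivector part <vB>_3:
  e123: v1*b23 - v2*b13 + v3*b12 = (1)*(1) - (3)*(-4) + (4)*(4) = 29
vB = 4*e1 + 0*e2 - 1*e3 + 29*e123


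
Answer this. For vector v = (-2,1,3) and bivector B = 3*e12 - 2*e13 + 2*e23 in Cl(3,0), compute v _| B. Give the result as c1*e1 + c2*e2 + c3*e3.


Left contraction v _| B = <vB>_1 (grade-1 part of the geometric product vB).
Using e1_|e12 = e2, e2_|e12 = -e1, e1_|e13 = e3, e3_|e13 = -e1, e2_|e23 = e3, e3_|e23 = -e2:
e1 coeff: -v2*b12 - v3*b13 = -(1)*(3) - (3)*(-2) = 3
e2 coeff: v1*b12 - v3*b23 = (-2)*(3) - (3)*(2) = -12
e3 coeff: v1*b13 + v2*b23 = (-2)*(-2) + (1)*(2) = 6
v _| B = 3*e1 - 12*e2 + 6*e3


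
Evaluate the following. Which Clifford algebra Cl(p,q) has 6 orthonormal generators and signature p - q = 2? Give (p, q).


We need p + q = 6 and p - q = 2.
Adding: 2p = 6 + 2 = 8, so p = 4.
Then q = 6 - 4 = 2.
(p, q) = (4, 2)


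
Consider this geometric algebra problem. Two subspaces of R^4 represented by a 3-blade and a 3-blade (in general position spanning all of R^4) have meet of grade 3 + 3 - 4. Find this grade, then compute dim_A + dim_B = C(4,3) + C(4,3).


Meet grade = grade(A) + grade(B) - n
= 3 + 3 - 4 = 2
C(4,3) = 4
C(4,3) = 4
dim_A + dim_B = 4 + 4 = 8


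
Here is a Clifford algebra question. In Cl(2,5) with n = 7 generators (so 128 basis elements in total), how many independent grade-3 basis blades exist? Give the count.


Number of grade-k basis blades in Cl(p,q) with n = p + q is C(n, k).
n = 2 + 5 = 7
C(7, 3) = 7! / (3! * 4!)
= 5040 / (6 * 24)
= 35


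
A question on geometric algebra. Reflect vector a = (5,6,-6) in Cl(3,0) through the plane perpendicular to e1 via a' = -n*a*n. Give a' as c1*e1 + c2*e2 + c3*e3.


Reflection formula: a' = -n*a*n, with n = e1 (unit vector, n^2 = 1).
For reflection through hyperplane perp to e1:
The component along e1 flips sign, others stay.
a = (5, 6, -6)
a' = (-5, 6, -6)
a' = -5*e1 + 6*e2 - 6*e3


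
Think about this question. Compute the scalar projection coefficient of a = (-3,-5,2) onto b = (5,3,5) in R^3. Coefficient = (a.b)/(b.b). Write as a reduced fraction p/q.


Projection coefficient = (a . b) / (b . b)
a . b = (-3)*5 + (-5)*3 + 2*5
= -15 + (-15) + 10 = -20
b . b = 5^2 + 3^2 + 5^2
= 25 + 9 + 25 = 59
Coefficient = -20/59
In lowest terms: -20/59


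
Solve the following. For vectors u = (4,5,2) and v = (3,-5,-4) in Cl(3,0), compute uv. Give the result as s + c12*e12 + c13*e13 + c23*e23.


In Cl(3,0): e_i^2 = 1, e_ie_j = -e_je_i for i != j.
Scalar part = u . v = 4*3 + 5*(-5) + 2*(-4)
= 12 + (-25) + (-8) = -21
e12 coeff = 4*(-5) - 5*3 = -20 - 15 = -35
e13 coeff = 4*(-4) - 2*3 = -16 - 6 = -22
e23 coeff = 5*(-4) - 2*(-5) = -20 - (-10) = -10
uv = -21 - 35*e12 - 22*e13 - 10*e23


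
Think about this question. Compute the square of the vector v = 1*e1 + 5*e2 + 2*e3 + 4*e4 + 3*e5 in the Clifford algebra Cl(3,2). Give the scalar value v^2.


v^2 = sum of c_i^2 * e_i^2
Positive signature terms (e_i^2 = +1): 1^2 + 5^2 + 2^2 = 30
Negative signature terms (e_j^2 = -1): 4^2 + 3^2 = 25
v^2 = 30 - 25 = 5


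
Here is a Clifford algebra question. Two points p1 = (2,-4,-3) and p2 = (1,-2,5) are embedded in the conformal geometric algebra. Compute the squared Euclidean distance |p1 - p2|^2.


p1 - p2 = (1, -2, -8)
|p1 - p2|^2 = 1^2 + (-2)^2 + (-8)^2
= 1 + 4 + 64
= 69


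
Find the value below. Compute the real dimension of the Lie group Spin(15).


Spin(n) double-covers SO(n); both have Lie algebra so(n) of dimension n(n-1)/2.
n = 15
n(n-1) = 15 * 14 = 210
dim Spin(15) = 210/2 = 105


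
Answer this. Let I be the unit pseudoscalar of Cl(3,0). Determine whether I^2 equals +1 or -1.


The pseudoscalar I = e1...e_n (product of all n generators) of Cl(p,q) satisfies I^2 = (-1)^(q + n(n-1)/2).
p = 3, q = 0, n = p + q = 3
n(n-1)/2 = 3 * 2 / 2 = 3
Exponent = q + n(n-1)/2 = 0 + 3 = 3
I^2 = (-1)^3 = -1


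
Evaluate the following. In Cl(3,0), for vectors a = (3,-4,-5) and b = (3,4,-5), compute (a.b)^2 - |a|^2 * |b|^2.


a . b = 3*3 + (-4)*4 + (-5)*(-5)
= 9 + (-16) + 25 = 18
|a|^2 = 3^2 + (-4)^2 + (-5)^2 = 50
|b|^2 = 3^2 + 4^2 + (-5)^2 = 50
(a.b)^2 = 18^2 = 324
|a|^2 * |b|^2 = 50 * 50 = 2500
Result = 324 - 2500 = -2176


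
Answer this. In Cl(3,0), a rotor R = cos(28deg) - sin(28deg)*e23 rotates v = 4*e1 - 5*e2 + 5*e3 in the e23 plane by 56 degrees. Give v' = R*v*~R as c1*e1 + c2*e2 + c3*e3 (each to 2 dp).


Rotor R = cos(28deg) - sin(28deg)*e23
Rotation angle theta = 2 * 28 = 56 degrees in the e23 plane (e2 -> e3).
The component perpendicular to the plane (e1) is invariant: v'_1 = v1 = 4.00
cos(56deg) = 0.5592, sin(56deg) = 0.8290
v'_2 = v2*cos(theta) - v3*sin(theta) = -5*0.5592 - 5*0.8290 = -6.94
v'_3 = v2*sin(theta) + v3*cos(theta) = -5*0.8290 + 5*0.5592 = -1.35
v' = 4.00*e1 - 6.94*e2 - 1.35*e3


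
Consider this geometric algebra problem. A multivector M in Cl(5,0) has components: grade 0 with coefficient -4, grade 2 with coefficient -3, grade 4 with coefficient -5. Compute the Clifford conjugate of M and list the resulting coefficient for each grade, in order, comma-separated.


Clifford conjugate sign for grade k: (-1)^(k(k+1)/2)
Grade 0: (-1)^(0*1/2) = (-1)^0 = 1, coeff -4 -> -4
Grade 2: (-1)^(2*3/2) = (-1)^3 = -1, coeff -3 -> 3
Grade 4: (-1)^(4*5/2) = (-1)^10 = 1, coeff -5 -> -5
Conjugated coefficients: -4, 3, -5


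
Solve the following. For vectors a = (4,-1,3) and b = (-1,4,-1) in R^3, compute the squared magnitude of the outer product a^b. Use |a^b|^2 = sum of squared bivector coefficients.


a wedge b = (a1*b2 - a2*b1)*e12 + (a1*b3 - a3*b1)*e13 + (a2*b3 - a3*b2)*e23
e12 coeff: 4*4 - (-1)*(-1) = 16 - 1 = 15
e13 coeff: 4*(-1) - 3*(-1) = -4 - (-3) = -1
e23 coeff: (-1)*(-1) - 3*4 = 1 - 12 = -11
|a wedge b|^2 = 15^2 + (-1)^2 + (-11)^2
= 225 + 1 + 121
= 347


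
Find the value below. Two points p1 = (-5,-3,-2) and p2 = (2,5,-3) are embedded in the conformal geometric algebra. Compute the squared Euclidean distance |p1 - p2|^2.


p1 - p2 = (-7, -8, 1)
|p1 - p2|^2 = (-7)^2 + (-8)^2 + 1^2
= 49 + 64 + 1
= 114


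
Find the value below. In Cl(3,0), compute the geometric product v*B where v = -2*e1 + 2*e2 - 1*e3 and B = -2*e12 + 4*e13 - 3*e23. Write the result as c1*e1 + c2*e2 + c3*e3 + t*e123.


vB has grade-1 (vector) and grade-3 (trivector) parts: vB = (v _| B) + (v ^ B).
Vector part <vB>_1:
  e1: -v2*b12 - v3*b13 = -(2)*(-2) - (-1)*(4) = 8
  e2: v1*b12 - v3*b23 = (-2)*(-2) - (-1)*(-3) = 1
  e3: v1*b13 + v2*b23 = (-2)*(4) + (2)*(-3) = -14
Trivector part <vB>_3:
  e123: v1*b23 - v2*b13 + v3*b12 = (-2)*(-3) - (2)*(4) + (-1)*(-2) = 0
vB = 8*e1 + 1*e2 - 14*e3 + 0*e123


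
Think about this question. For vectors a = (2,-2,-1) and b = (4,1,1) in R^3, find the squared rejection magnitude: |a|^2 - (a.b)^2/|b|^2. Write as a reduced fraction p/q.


|a|^2 = 2^2 + (-2)^2 + (-1)^2 = 9
|b|^2 = 4^2 + 1^2 + 1^2 = 18
a . b = 2*4 + (-2)*1 + (-1)*1 = 5
(a.b)^2 = 5^2 = 25
|rej|^2 = 9 - 25/18
= (162 - 25)/18
= 137/18
In lowest terms: 137/18


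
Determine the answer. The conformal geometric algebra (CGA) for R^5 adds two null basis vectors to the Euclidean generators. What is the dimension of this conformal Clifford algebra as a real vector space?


The conformal model of R^5 uses Cl(6,1): the 5 Euclidean generators plus two extra orthogonal generators e+ (e+^2 = +1) and e- (e-^2 = -1), from which the null vectors e0, einf are built.
Number of generators m = 5 + 2 = 7.
dim Cl(p,q) = 2^m = 2^7 = 128


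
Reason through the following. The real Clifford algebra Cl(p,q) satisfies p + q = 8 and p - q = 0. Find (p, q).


We need p + q = 8 and p - q = 0.
Adding: 2p = 8 + 0 = 8, so p = 4.
Then q = 8 - 4 = 4.
(p, q) = (4, 4)


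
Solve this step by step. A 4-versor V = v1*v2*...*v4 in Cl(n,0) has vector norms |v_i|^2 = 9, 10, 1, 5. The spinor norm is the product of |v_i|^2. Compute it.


Spinor norm N(V) = |v1|^2 * |v2|^2 * ... * |v4|^2
= 9 * 10 * 1 * 5
Running product: 9, 90, 90, 450
N(V) = 450


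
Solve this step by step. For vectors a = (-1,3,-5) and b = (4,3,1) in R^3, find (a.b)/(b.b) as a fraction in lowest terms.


Projection coefficient = (a . b) / (b . b)
a . b = (-1)*4 + 3*3 + (-5)*1
= -4 + 9 + (-5) = 0
b . b = 4^2 + 3^2 + 1^2
= 16 + 9 + 1 = 26
Coefficient = 0/26
In lowest terms: 0/1


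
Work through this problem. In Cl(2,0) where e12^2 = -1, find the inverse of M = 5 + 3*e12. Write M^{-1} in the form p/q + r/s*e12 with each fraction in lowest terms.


M = 5 + 3*e12, where e12^2 = -1.
Since M commutes with its reverse ~M = a - b*e12, M * ~M = a^2 - b^2*e12^2 = a^2 + b^2.
So M^{-1} = ~M / (a^2 + b^2) = (a - b*e12)/(a^2 + b^2).
a^2 + b^2 = 25 + 9 = 34
Scalar part = 5/34 = 5/34
Bivector coeff = -3/34 = -3/34
M^{-1} = 5/34 - 3/34*e12


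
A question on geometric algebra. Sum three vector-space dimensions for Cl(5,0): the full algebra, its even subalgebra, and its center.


n = 5 + 0 = 5
Total dim = 2^5 = 32
Even subalgebra dim = 2^4 = 16
n is odd, so center dim = 2
Sum = 32 + 16 + 2 = 50


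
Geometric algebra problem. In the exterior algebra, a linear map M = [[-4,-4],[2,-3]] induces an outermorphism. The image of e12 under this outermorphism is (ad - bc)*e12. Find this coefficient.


The outermorphism of a linear map f sends e1^e2 to f(e1)^f(e2).
f(e1) = -4*e1 + 2*e2
f(e2) = -4*e1 - 3*e2
f(e1) ^ f(e2) = (-4*e1 + 2*e2) ^ (-4*e1 - 3*e2)
= (-4)*(-3)*e12 + 2*(-4)*e21
= (12 - (-8))*e12
= 20*e12
Coefficient = 20


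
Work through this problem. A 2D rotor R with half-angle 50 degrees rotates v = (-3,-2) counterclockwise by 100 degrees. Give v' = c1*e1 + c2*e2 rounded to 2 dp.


Rotor R = cos(50deg) - sin(50deg)*e12
Rotation angle theta = 2 * 50 = 100 degrees
v' = R*v*~R rotates v by theta.
cos(100deg) = -0.1736, sin(100deg) = 0.9848
v'_1 = -3*cos(100deg) - (-2)*sin(100deg)
= -3*(-0.1736) - (-2)*0.9848
= 2.49
v'_2 = -3*sin(100deg) + (-2)*cos(100deg)
= -3*0.9848 + (-2)*(-0.1736)
= -2.61
v' = 2.49*e1 - 2.61*e2


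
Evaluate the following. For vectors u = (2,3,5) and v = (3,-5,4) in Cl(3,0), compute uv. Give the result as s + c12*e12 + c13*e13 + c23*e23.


In Cl(3,0): e_i^2 = 1, e_ie_j = -e_je_i for i != j.
Scalar part = u . v = 2*3 + 3*(-5) + 5*4
= 6 + (-15) + 20 = 11
e12 coeff = 2*(-5) - 3*3 = -10 - 9 = -19
e13 coeff = 2*4 - 5*3 = 8 - 15 = -7
e23 coeff = 3*4 - 5*(-5) = 12 - (-25) = 37
uv = 11 - 19*e12 - 7*e13 + 37*e23


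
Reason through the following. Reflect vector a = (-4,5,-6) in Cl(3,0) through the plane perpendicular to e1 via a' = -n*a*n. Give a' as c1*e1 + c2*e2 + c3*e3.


Reflection formula: a' = -n*a*n, with n = e1 (unit vector, n^2 = 1).
For reflection through hyperplane perp to e1:
The component along e1 flips sign, others stay.
a = (-4, 5, -6)
a' = (4, 5, -6)
a' = 4*e1 + 5*e2 - 6*e3


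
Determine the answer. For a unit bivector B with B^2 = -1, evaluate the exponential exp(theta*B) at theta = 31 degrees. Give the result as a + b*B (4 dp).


For a unit bivector B with B^2 = -1, the exponential series gives
e^(theta*B) = cos(theta) + sin(theta)*B (the GA analogue of Euler's formula).
theta = 31 degrees = 0.541052 rad
cos(31 deg) = 0.8572
sin(31 deg) = 0.5150
exp(theta*B) = 0.8572 + 0.5150*B


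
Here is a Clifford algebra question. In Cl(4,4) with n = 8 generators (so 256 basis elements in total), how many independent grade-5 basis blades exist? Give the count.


Number of grade-k basis blades in Cl(p,q) with n = p + q is C(n, k).
n = 4 + 4 = 8
C(8, 5) = 8! / (5! * 3!)
= 40320 / (120 * 6)
= 56


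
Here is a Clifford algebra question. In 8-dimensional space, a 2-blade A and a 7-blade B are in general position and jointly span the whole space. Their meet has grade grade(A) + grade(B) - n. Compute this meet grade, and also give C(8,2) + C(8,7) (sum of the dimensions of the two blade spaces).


Meet grade = grade(A) + grade(B) - n
= 2 + 7 - 8 = 1
C(8,2) = 28
C(8,7) = 8
dim_A + dim_B = 28 + 8 = 36


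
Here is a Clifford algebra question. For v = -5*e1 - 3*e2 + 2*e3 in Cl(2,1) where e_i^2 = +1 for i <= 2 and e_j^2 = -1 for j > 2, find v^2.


v^2 = sum of c_i^2 * e_i^2
Positive signature terms (e_i^2 = +1): (-5)^2 + (-3)^2 = 34
Negative signature terms (e_j^2 = -1): 2^2 = 4
v^2 = 34 - 4 = 30


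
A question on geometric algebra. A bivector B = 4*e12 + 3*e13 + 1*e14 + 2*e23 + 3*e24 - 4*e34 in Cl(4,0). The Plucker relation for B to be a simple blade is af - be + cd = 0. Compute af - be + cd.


Plucker relation: af - be + cd
a*f = 4*(-4) = -16
b*e = 3*3 = 9
c*d = 1*2 = 2
af - be + cd = -16 - 9 + 2
= -23


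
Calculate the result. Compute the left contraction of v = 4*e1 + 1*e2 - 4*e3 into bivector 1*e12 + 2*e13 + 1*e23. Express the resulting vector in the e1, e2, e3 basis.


Left contraction v _| B = <vB>_1 (grade-1 part of the geometric product vB).
Using e1_|e12 = e2, e2_|e12 = -e1, e1_|e13 = e3, e3_|e13 = -e1, e2_|e23 = e3, e3_|e23 = -e2:
e1 coeff: -v2*b12 - v3*b13 = -(1)*(1) - (-4)*(2) = 7
e2 coeff: v1*b12 - v3*b23 = (4)*(1) - (-4)*(1) = 8
e3 coeff: v1*b13 + v2*b23 = (4)*(2) + (1)*(1) = 9
v _| B = 7*e1 + 8*e2 + 9*e3


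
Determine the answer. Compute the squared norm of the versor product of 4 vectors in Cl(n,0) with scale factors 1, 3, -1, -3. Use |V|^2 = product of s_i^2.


Each vector v_i has |v_i|^2 = s_i^2
Squared scales: 1^2 = 1, 3^2 = 9, (-1)^2 = 1, (-3)^2 = 9
|V|^2 = 1 * 9 * 1 * 9
= 81


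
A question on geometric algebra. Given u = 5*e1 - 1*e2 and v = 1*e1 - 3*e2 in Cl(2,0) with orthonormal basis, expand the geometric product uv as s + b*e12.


Expand: (5*e1 - 1*e2)(1*e1 - 3*e2)
= 5*1*e1e1 + 5*(-3)*e1e2 + (-1)*1*e2e1 + (-1)*(-3)*e2e2
Using e1^2 = e2^2 = 1, e2e1 = -e1e2:
Scalar part s = 5*1 + (-1)*(-3) = 5 + 3 = 8
Bivector part b = 5*(-3) - (-1)*1 = -15 - (-1) = -14
uv = 8 - 14*e12


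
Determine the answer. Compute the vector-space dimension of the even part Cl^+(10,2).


Even subalgebra dimension = 2^(n-1)
n = 10 + 2 = 12
2^(12 - 1) = 2^11 = 2048
Verification: sum of C(12,k) for even k = 1 + 66 + 495 + 924 + 495 + 66 + 1 = 2048
Result = 2048


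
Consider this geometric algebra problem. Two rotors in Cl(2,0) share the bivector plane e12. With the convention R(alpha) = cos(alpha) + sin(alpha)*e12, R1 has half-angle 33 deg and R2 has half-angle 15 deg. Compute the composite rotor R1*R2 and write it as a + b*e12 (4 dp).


Same-plane rotors commute and their half-angles add:
R1*R2 = cos(a1 + a2) + sin(a1 + a2)*e12.
a1 + a2 = 33 + 15 = 48 deg
cos(48 deg) = 0.6691
sin(48 deg) = 0.7431
R1*R2 = 0.6691 + 0.7431*e12


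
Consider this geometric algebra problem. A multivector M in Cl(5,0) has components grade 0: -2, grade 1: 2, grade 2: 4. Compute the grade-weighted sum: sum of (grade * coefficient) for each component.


Grade-weighted sum = sum of grade_k * coefficient_k
0*(-2) = 0
1*2 = 2
2*4 = 8
Total = 0 + 2 + 8 = 10


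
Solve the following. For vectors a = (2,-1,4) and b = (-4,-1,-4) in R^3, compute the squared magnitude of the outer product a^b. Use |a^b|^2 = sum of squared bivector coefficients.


a wedge b = (a1*b2 - a2*b1)*e12 + (a1*b3 - a3*b1)*e13 + (a2*b3 - a3*b2)*e23
e12 coeff: 2*(-1) - (-1)*(-4) = -2 - 4 = -6
e13 coeff: 2*(-4) - 4*(-4) = -8 - (-16) = 8
e23 coeff: (-1)*(-4) - 4*(-1) = 4 - (-4) = 8
|a wedge b|^2 = (-6)^2 + 8^2 + 8^2
= 36 + 64 + 64
= 164


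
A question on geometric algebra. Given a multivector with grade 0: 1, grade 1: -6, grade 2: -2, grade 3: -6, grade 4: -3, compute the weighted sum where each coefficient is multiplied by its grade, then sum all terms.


Grade-weighted sum = sum of grade_k * coefficient_k
0*1 = 0
1*(-6) = -6
2*(-2) = -4
3*(-6) = -18
4*(-3) = -12
Total = 0 + (-6) + (-4) + (-18) + (-12) = -40


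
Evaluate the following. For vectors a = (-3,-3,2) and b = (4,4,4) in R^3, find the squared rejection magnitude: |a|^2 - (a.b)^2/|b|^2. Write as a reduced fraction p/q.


|a|^2 = (-3)^2 + (-3)^2 + 2^2 = 22
|b|^2 = 4^2 + 4^2 + 4^2 = 48
a . b = (-3)*4 + (-3)*4 + 2*4 = -16
(a.b)^2 = (-16)^2 = 256
|rej|^2 = 22 - 256/48
= (1056 - 256)/48
= 800/48
In lowest terms: 50/3


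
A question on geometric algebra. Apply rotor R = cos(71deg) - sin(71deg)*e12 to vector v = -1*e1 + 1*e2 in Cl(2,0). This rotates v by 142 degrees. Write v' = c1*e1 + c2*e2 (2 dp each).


Rotor R = cos(71deg) - sin(71deg)*e12
Rotation angle theta = 2 * 71 = 142 degrees
v' = R*v*~R rotates v by theta.
cos(142deg) = -0.7880, sin(142deg) = 0.6157
v'_1 = -1*cos(142deg) - 1*sin(142deg)
= -1*(-0.7880) - 1*0.6157
= 0.17
v'_2 = -1*sin(142deg) + 1*cos(142deg)
= -1*0.6157 + 1*(-0.7880)
= -1.40
v' = 0.17*e1 - 1.40*e2


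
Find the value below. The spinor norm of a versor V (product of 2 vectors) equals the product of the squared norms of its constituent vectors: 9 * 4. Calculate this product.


Spinor norm N(V) = |v1|^2 * |v2|^2 * ... * |v2|^2
= 9 * 4
Running product: 9, 36
N(V) = 36


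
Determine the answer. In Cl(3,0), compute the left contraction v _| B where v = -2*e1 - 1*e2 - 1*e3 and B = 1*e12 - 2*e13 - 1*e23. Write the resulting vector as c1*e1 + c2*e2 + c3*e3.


Left contraction v _| B = <vB>_1 (grade-1 part of the geometric product vB).
Using e1_|e12 = e2, e2_|e12 = -e1, e1_|e13 = e3, e3_|e13 = -e1, e2_|e23 = e3, e3_|e23 = -e2:
e1 coeff: -v2*b12 - v3*b13 = -(-1)*(1) - (-1)*(-2) = -1
e2 coeff: v1*b12 - v3*b23 = (-2)*(1) - (-1)*(-1) = -3
e3 coeff: v1*b13 + v2*b23 = (-2)*(-2) + (-1)*(-1) = 5
v _| B = -1*e1 - 3*e2 + 5*e3


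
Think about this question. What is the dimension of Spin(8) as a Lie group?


Spin(n) double-covers SO(n); both have Lie algebra so(n) of dimension n(n-1)/2.
n = 8
n(n-1) = 8 * 7 = 56
dim Spin(8) = 56/2 = 28


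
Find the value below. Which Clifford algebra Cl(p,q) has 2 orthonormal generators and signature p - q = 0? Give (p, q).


We need p + q = 2 and p - q = 0.
Adding: 2p = 2 + 0 = 2, so p = 1.
Then q = 2 - 1 = 1.
(p, q) = (1, 1)


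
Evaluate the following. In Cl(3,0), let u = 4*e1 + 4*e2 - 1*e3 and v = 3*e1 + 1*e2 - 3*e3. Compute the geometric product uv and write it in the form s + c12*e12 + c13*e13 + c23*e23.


In Cl(3,0): e_i^2 = 1, e_ie_j = -e_je_i for i != j.
Scalar part = u . v = 4*3 + 4*1 + (-1)*(-3)
= 12 + 4 + 3 = 19
e12 coeff = 4*1 - 4*3 = 4 - 12 = -8
e13 coeff = 4*(-3) - (-1)*3 = -12 - (-3) = -9
e23 coeff = 4*(-3) - (-1)*1 = -12 - (-1) = -11
uv = 19 - 8*e12 - 9*e13 - 11*e23


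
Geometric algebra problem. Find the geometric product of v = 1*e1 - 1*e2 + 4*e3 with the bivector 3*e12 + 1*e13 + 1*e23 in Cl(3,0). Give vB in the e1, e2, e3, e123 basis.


vB has grade-1 (vector) and grade-3 (trivector) parts: vB = (v _| B) + (v ^ B).
Vector part <vB>_1:
  e1: -v2*b12 - v3*b13 = -(-1)*(3) - (4)*(1) = -1
  e2: v1*b12 - v3*b23 = (1)*(3) - (4)*(1) = -1
  e3: v1*b13 + v2*b23 = (1)*(1) + (-1)*(1) = 0
Trivector part <vB>_3:
  e123: v1*b23 - v2*b13 + v3*b12 = (1)*(1) - (-1)*(1) + (4)*(3) = 14
vB = -1*e1 - 1*e2 + 0*e3 + 14*e123


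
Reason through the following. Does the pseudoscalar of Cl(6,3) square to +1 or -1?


The pseudoscalar I = e1...e_n (product of all n generators) of Cl(p,q) satisfies I^2 = (-1)^(q + n(n-1)/2).
p = 6, q = 3, n = p + q = 9
n(n-1)/2 = 9 * 8 / 2 = 36
Exponent = q + n(n-1)/2 = 3 + 36 = 39
I^2 = (-1)^39 = -1


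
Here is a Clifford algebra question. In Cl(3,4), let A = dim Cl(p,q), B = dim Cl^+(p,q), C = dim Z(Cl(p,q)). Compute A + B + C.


n = 3 + 4 = 7
Total dim = 2^7 = 128
Even subalgebra dim = 2^6 = 64
n is odd, so center dim = 2
Sum = 128 + 64 + 2 = 194


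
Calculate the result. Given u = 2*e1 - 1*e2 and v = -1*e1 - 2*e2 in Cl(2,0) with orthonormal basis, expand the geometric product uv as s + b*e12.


Expand: (2*e1 - 1*e2)(-1*e1 - 2*e2)
= 2*(-1)*e1e1 + 2*(-2)*e1e2 + (-1)*(-1)*e2e1 + (-1)*(-2)*e2e2
Using e1^2 = e2^2 = 1, e2e1 = -e1e2:
Scalar part s = 2*(-1) + (-1)*(-2) = -2 + 2 = 0
Bivector part b = 2*(-2) - (-1)*(-1) = -4 - 1 = -5
uv = 0 - 5*e12


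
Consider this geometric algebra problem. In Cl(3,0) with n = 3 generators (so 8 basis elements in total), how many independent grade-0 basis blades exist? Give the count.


Number of grade-k basis blades in Cl(p,q) with n = p + q is C(n, k).
n = 3 + 0 = 3
C(3, 0) = 3! / (0! * 3!)
= 6 / (1 * 6)
= 1


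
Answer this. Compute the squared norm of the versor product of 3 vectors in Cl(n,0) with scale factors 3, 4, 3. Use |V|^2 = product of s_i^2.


Each vector v_i has |v_i|^2 = s_i^2
Squared scales: 3^2 = 9, 4^2 = 16, 3^2 = 9
|V|^2 = 9 * 16 * 9
= 1296


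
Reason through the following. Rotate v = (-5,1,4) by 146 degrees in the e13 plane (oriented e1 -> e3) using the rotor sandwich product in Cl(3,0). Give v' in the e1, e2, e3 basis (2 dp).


Rotor R = cos(73deg) - sin(73deg)*e13
Rotation angle theta = 2 * 73 = 146 degrees in the e13 plane (e1 -> e3).
The component perpendicular to the plane (e2) is invariant: v'_2 = v2 = 1.00
cos(146deg) = -0.8290, sin(146deg) = 0.5592
v'_1 = v1*cos(theta) - v3*sin(theta) = -5*(-0.8290) - 4*0.5592 = 1.91
v'_3 = v1*sin(theta) + v3*cos(theta) = -5*0.5592 + 4*(-0.8290) = -6.11
v' = 1.91*e1 + 1.00*e2 - 6.11*e3


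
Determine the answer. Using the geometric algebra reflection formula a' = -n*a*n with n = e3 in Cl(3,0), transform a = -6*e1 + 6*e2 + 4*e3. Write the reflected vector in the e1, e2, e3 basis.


Reflection formula: a' = -n*a*n, with n = e3 (unit vector, n^2 = 1).
For reflection through hyperplane perp to e3:
The component along e3 flips sign, others stay.
a = (-6, 6, 4)
a' = (-6, 6, -4)
a' = -6*e1 + 6*e2 - 4*e3


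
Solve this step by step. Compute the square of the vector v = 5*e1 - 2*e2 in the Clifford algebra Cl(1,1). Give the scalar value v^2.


v^2 = sum of c_i^2 * e_i^2
Positive signature terms (e_i^2 = +1): 5^2 = 25
Negative signature terms (e_j^2 = -1): (-2)^2 = 4
v^2 = 25 - 4 = 21


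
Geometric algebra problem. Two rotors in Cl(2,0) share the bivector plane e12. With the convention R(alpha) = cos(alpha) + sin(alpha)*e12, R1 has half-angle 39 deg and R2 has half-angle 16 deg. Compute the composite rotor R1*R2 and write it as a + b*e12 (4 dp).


Same-plane rotors commute and their half-angles add:
R1*R2 = cos(a1 + a2) + sin(a1 + a2)*e12.
a1 + a2 = 39 + 16 = 55 deg
cos(55 deg) = 0.5736
sin(55 deg) = 0.8192
R1*R2 = 0.5736 + 0.8192*e12


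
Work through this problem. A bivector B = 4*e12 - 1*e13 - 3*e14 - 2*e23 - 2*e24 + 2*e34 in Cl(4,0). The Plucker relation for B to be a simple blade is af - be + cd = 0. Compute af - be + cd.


Plucker relation: af - be + cd
a*f = 4*2 = 8
b*e = (-1)*(-2) = 2
c*d = (-3)*(-2) = 6
af - be + cd = 8 - 2 + 6
= 12


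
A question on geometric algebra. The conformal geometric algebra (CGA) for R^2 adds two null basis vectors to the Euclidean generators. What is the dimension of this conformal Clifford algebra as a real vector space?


The conformal model of R^2 uses Cl(3,1): the 2 Euclidean generators plus two extra orthogonal generators e+ (e+^2 = +1) and e- (e-^2 = -1), from which the null vectors e0, einf are built.
Number of generators m = 2 + 2 = 4.
dim Cl(p,q) = 2^m = 2^4 = 16


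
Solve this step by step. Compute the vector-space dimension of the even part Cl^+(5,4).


Even subalgebra dimension = 2^(n-1)
n = 5 + 4 = 9
2^(9 - 1) = 2^8 = 256
Verification: sum of C(9,k) for even k = 1 + 36 + 126 + 84 + 9 = 256
Result = 256


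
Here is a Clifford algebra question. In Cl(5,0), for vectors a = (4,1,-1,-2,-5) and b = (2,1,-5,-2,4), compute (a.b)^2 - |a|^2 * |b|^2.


a . b = 4*2 + 1*1 + (-1)*(-5) + (-2)*(-2) + (-5)*4
= 8 + 1 + 5 + 4 + (-20) = -2
|a|^2 = 4^2 + 1^2 + (-1)^2 + (-2)^2 + (-5)^2 = 47
|b|^2 = 2^2 + 1^2 + (-5)^2 + (-2)^2 + 4^2 = 50
(a.b)^2 = (-2)^2 = 4
|a|^2 * |b|^2 = 47 * 50 = 2350
Result = 4 - 2350 = -2346


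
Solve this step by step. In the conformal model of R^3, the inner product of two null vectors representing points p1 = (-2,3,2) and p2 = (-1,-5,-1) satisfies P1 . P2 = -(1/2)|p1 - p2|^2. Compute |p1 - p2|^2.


p1 - p2 = (-1, 8, 3)
|p1 - p2|^2 = (-1)^2 + 8^2 + 3^2
= 1 + 64 + 9
= 74


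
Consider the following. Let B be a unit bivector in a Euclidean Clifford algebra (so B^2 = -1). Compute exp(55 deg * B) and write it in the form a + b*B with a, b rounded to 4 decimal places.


For a unit bivector B with B^2 = -1, the exponential series gives
e^(theta*B) = cos(theta) + sin(theta)*B (the GA analogue of Euler's formula).
theta = 55 degrees = 0.959931 rad
cos(55 deg) = 0.5736
sin(55 deg) = 0.8192
exp(theta*B) = 0.5736 + 0.8192*B


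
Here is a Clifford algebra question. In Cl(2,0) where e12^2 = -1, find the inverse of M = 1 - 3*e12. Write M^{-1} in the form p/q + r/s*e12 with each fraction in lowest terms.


M = 1 - 3*e12, where e12^2 = -1.
Since M commutes with its reverse ~M = a - b*e12, M * ~M = a^2 - b^2*e12^2 = a^2 + b^2.
So M^{-1} = ~M / (a^2 + b^2) = (a - b*e12)/(a^2 + b^2).
a^2 + b^2 = 1 + 9 = 10
Scalar part = 1/10 = 1/10
Bivector coeff = 3/10 = 3/10
M^{-1} = 1/10 + 3/10*e12


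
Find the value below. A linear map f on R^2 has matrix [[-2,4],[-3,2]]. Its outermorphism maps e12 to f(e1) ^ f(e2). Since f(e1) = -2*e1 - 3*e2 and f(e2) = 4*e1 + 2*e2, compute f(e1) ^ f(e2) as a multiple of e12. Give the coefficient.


The outermorphism of a linear map f sends e1^e2 to f(e1)^f(e2).
f(e1) = -2*e1 - 3*e2
f(e2) = 4*e1 + 2*e2
f(e1) ^ f(e2) = (-2*e1 - 3*e2) ^ (4*e1 + 2*e2)
= (-2)*2*e12 + (-3)*4*e21
= (-4 - (-12))*e12
= 8*e12
Coefficient = 8


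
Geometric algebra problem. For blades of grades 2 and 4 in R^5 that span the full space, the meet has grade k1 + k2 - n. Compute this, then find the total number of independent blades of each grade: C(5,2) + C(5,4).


Meet grade = grade(A) + grade(B) - n
= 2 + 4 - 5 = 1
C(5,2) = 10
C(5,4) = 5
dim_A + dim_B = 10 + 5 = 15


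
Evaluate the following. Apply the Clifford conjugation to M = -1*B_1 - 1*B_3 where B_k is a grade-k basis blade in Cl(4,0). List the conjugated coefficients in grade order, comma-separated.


Clifford conjugate sign for grade k: (-1)^(k(k+1)/2)
Grade 1: (-1)^(1*2/2) = (-1)^1 = -1, coeff -1 -> 1
Grade 3: (-1)^(3*4/2) = (-1)^6 = 1, coeff -1 -> -1
Conjugated coefficients: 1, -1


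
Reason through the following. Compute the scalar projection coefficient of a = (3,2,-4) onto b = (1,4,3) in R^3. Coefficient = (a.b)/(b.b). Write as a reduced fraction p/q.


Projection coefficient = (a . b) / (b . b)
a . b = 3*1 + 2*4 + (-4)*3
= 3 + 8 + (-12) = -1
b . b = 1^2 + 4^2 + 3^2
= 1 + 16 + 9 = 26
Coefficient = -1/26
In lowest terms: -1/26


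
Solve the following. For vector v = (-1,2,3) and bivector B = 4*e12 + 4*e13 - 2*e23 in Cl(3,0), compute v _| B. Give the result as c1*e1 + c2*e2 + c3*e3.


Left contraction v _| B = <vB>_1 (grade-1 part of the geometric product vB).
Using e1_|e12 = e2, e2_|e12 = -e1, e1_|e13 = e3, e3_|e13 = -e1, e2_|e23 = e3, e3_|e23 = -e2:
e1 coeff: -v2*b12 - v3*b13 = -(2)*(4) - (3)*(4) = -20
e2 coeff: v1*b12 - v3*b23 = (-1)*(4) - (3)*(-2) = 2
e3 coeff: v1*b13 + v2*b23 = (-1)*(4) + (2)*(-2) = -8
v _| B = -20*e1 + 2*e2 - 8*e3


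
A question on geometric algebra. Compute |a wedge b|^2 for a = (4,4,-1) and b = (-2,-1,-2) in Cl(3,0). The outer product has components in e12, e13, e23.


a wedge b = (a1*b2 - a2*b1)*e12 + (a1*b3 - a3*b1)*e13 + (a2*b3 - a3*b2)*e23
e12 coeff: 4*(-1) - 4*(-2) = -4 - (-8) = 4
e13 coeff: 4*(-2) - (-1)*(-2) = -8 - 2 = -10
e23 coeff: 4*(-2) - (-1)*(-1) = -8 - 1 = -9
|a wedge b|^2 = 4^2 + (-10)^2 + (-9)^2
= 16 + 100 + 81
= 197


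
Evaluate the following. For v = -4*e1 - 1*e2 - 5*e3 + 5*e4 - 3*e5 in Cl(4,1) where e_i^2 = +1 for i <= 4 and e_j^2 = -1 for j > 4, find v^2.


v^2 = sum of c_i^2 * e_i^2
Positive signature terms (e_i^2 = +1): (-4)^2 + (-1)^2 + (-5)^2 + 5^2 = 67
Negative signature terms (e_j^2 = -1): (-3)^2 = 9
v^2 = 67 - 9 = 58


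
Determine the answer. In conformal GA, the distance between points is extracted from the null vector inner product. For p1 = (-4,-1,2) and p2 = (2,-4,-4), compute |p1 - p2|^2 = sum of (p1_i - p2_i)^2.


p1 - p2 = (-6, 3, 6)
|p1 - p2|^2 = (-6)^2 + 3^2 + 6^2
= 36 + 9 + 36
= 81


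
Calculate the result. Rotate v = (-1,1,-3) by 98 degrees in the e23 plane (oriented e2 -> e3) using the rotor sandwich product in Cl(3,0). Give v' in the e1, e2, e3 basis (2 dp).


Rotor R = cos(49deg) - sin(49deg)*e23
Rotation angle theta = 2 * 49 = 98 degrees in the e23 plane (e2 -> e3).
The component perpendicular to the plane (e1) is invariant: v'_1 = v1 = -1.00
cos(98deg) = -0.1392, sin(98deg) = 0.9903
v'_2 = v2*cos(theta) - v3*sin(theta) = 1*(-0.1392) - (-3)*0.9903 = 2.83
v'_3 = v2*sin(theta) + v3*cos(theta) = 1*0.9903 + (-3)*(-0.1392) = 1.41
v' = -1.00*e1 + 2.83*e2 + 1.41*e3


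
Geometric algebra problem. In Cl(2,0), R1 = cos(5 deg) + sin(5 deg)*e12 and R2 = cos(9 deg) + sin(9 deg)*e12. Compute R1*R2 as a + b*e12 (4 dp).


Same-plane rotors commute and their half-angles add:
R1*R2 = cos(a1 + a2) + sin(a1 + a2)*e12.
a1 + a2 = 5 + 9 = 14 deg
cos(14 deg) = 0.9703
sin(14 deg) = 0.2419
R1*R2 = 0.9703 + 0.2419*e12


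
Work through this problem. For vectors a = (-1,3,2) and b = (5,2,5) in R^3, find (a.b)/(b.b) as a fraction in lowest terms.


Projection coefficient = (a . b) / (b . b)
a . b = (-1)*5 + 3*2 + 2*5
= -5 + 6 + 10 = 11
b . b = 5^2 + 2^2 + 5^2
= 25 + 4 + 25 = 54
Coefficient = 11/54
In lowest terms: 11/54


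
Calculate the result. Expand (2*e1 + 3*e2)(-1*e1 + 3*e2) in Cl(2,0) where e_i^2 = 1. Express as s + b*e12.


Expand: (2*e1 + 3*e2)(-1*e1 + 3*e2)
= 2*(-1)*e1e1 + 2*3*e1e2 + 3*(-1)*e2e1 + 3*3*e2e2
Using e1^2 = e2^2 = 1, e2e1 = -e1e2:
Scalar part s = 2*(-1) + 3*3 = -2 + 9 = 7
Bivector part b = 2*3 - 3*(-1) = 6 - (-3) = 9
uv = 7 + 9*e12


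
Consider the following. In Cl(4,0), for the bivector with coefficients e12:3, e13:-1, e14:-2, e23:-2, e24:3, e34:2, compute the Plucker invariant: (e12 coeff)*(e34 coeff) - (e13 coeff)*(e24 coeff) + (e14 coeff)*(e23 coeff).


Plucker relation: af - be + cd
a*f = 3*2 = 6
b*e = (-1)*3 = -3
c*d = (-2)*(-2) = 4
af - be + cd = 6 - (-3) + 4
= 13


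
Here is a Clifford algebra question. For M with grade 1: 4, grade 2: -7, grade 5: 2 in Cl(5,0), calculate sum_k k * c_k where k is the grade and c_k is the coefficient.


Grade-weighted sum = sum of grade_k * coefficient_k
1*4 = 4
2*(-7) = -14
5*2 = 10
Total = 4 + (-14) + 10 = 0


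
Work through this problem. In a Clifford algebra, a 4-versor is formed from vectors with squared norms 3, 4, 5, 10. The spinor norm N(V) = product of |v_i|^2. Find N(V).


Spinor norm N(V) = |v1|^2 * |v2|^2 * ... * |v4|^2
= 3 * 4 * 5 * 10
Running product: 3, 12, 60, 600
N(V) = 600


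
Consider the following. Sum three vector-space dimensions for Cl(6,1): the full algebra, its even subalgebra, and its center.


n = 6 + 1 = 7
Total dim = 2^7 = 128
Even subalgebra dim = 2^6 = 64
n is odd, so center dim = 2
Sum = 128 + 64 + 2 = 194


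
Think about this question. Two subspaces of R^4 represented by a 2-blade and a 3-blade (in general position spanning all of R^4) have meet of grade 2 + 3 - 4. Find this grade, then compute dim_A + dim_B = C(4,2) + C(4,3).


Meet grade = grade(A) + grade(B) - n
= 2 + 3 - 4 = 1
C(4,2) = 6
C(4,3) = 4
dim_A + dim_B = 6 + 4 = 10


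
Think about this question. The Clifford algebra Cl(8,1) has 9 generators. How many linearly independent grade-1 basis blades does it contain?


Number of grade-k basis blades in Cl(p,q) with n = p + q is C(n, k).
n = 8 + 1 = 9
C(9, 1) = 9! / (1! * 8!)
= 362880 / (1 * 40320)
= 9


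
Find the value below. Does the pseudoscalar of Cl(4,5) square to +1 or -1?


The pseudoscalar I = e1...e_n (product of all n generators) of Cl(p,q) satisfies I^2 = (-1)^(q + n(n-1)/2).
p = 4, q = 5, n = p + q = 9
n(n-1)/2 = 9 * 8 / 2 = 36
Exponent = q + n(n-1)/2 = 5 + 36 = 41
I^2 = (-1)^41 = -1


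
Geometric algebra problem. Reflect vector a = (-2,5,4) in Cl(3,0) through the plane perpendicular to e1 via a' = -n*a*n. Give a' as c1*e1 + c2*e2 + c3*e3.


Reflection formula: a' = -n*a*n, with n = e1 (unit vector, n^2 = 1).
For reflection through hyperplane perp to e1:
The component along e1 flips sign, others stay.
a = (-2, 5, 4)
a' = (2, 5, 4)
a' = 2*e1 + 5*e2 + 4*e3


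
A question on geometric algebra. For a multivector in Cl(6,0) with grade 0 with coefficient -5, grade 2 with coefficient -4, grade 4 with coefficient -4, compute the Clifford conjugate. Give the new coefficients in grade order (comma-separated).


Clifford conjugate sign for grade k: (-1)^(k(k+1)/2)
Grade 0: (-1)^(0*1/2) = (-1)^0 = 1, coeff -5 -> -5
Grade 2: (-1)^(2*3/2) = (-1)^3 = -1, coeff -4 -> 4
Grade 4: (-1)^(4*5/2) = (-1)^10 = 1, coeff -4 -> -4
Conjugated coefficients: -5, 4, -4


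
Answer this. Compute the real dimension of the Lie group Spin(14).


Spin(n) double-covers SO(n); both have Lie algebra so(n) of dimension n(n-1)/2.
n = 14
n(n-1) = 14 * 13 = 182
dim Spin(14) = 182/2 = 91


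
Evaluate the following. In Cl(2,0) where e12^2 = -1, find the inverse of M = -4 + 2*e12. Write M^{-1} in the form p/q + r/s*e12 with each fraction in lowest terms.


M = -4 + 2*e12, where e12^2 = -1.
Since M commutes with its reverse ~M = a - b*e12, M * ~M = a^2 - b^2*e12^2 = a^2 + b^2.
So M^{-1} = ~M / (a^2 + b^2) = (a - b*e12)/(a^2 + b^2).
a^2 + b^2 = 16 + 4 = 20
Scalar part = -4/20 = -1/5
Bivector coeff = -2/20 = -1/10
M^{-1} = -1/5 - 1/10*e12


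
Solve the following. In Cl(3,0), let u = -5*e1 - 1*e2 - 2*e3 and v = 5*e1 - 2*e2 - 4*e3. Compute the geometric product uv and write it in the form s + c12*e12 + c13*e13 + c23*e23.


In Cl(3,0): e_i^2 = 1, e_ie_j = -e_je_i for i != j.
Scalar part = u . v = (-5)*5 + (-1)*(-2) + (-2)*(-4)
= -25 + 2 + 8 = -15
e12 coeff = (-5)*(-2) - (-1)*5 = 10 - (-5) = 15
e13 coeff = (-5)*(-4) - (-2)*5 = 20 - (-10) = 30
e23 coeff = (-1)*(-4) - (-2)*(-2) = 4 - 4 = 0
uv = -15 + 15*e12 + 30*e13 + 0*e23


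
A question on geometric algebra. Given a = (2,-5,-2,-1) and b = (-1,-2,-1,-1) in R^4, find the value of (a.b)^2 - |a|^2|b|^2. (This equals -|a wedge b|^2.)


a . b = 2*(-1) + (-5)*(-2) + (-2)*(-1) + (-1)*(-1)
= -2 + 10 + 2 + 1 = 11
|a|^2 = 2^2 + (-5)^2 + (-2)^2 + (-1)^2 = 34
|b|^2 = (-1)^2 + (-2)^2 + (-1)^2 + (-1)^2 = 7
(a.b)^2 = 11^2 = 121
|a|^2 * |b|^2 = 34 * 7 = 238
Result = 121 - 238 = -117


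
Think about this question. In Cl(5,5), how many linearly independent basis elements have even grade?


Even subalgebra dimension = 2^(n-1)
n = 5 + 5 = 10
2^(10 - 1) = 2^9 = 512
Verification: sum of C(10,k) for even k = 1 + 45 + 210 + 210 + 45 + 1 = 512
Result = 512


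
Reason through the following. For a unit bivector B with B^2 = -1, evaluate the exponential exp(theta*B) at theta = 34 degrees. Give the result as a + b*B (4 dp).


For a unit bivector B with B^2 = -1, the exponential series gives
e^(theta*B) = cos(theta) + sin(theta)*B (the GA analogue of Euler's formula).
theta = 34 degrees = 0.593412 rad
cos(34 deg) = 0.8290
sin(34 deg) = 0.5592
exp(theta*B) = 0.8290 + 0.5592*B


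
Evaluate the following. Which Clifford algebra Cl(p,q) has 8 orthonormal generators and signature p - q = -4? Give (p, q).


We need p + q = 8 and p - q = -4.
Adding: 2p = 8 + (-4) = 4, so p = 2.
Then q = 8 - 2 = 6.
(p, q) = (2, 6)


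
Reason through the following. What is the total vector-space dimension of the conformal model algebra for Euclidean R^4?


The conformal model of R^4 uses Cl(5,1): the 4 Euclidean generators plus two extra orthogonal generators e+ (e+^2 = +1) and e- (e-^2 = -1), from which the null vectors e0, einf are built.
Number of generators m = 4 + 2 = 6.
dim Cl(p,q) = 2^m = 2^6 = 64


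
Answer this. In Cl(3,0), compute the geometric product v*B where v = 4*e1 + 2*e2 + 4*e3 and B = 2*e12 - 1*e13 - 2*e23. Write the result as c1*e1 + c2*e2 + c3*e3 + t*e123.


vB has grade-1 (vector) and grade-3 (trivector) parts: vB = (v _| B) + (v ^ B).
Vector part <vB>_1:
  e1: -v2*b12 - v3*b13 = -(2)*(2) - (4)*(-1) = 0
  e2: v1*b12 - v3*b23 = (4)*(2) - (4)*(-2) = 16
  e3: v1*b13 + v2*b23 = (4)*(-1) + (2)*(-2) = -8
Trivector part <vB>_3:
  e123: v1*b23 - v2*b13 + v3*b12 = (4)*(-2) - (2)*(-1) + (4)*(2) = 2
vB = 0*e1 + 16*e2 - 8*e3 + 2*e123


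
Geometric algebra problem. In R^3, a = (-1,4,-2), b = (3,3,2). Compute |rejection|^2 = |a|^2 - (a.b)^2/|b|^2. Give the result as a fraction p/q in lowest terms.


|a|^2 = (-1)^2 + 4^2 + (-2)^2 = 21
|b|^2 = 3^2 + 3^2 + 2^2 = 22
a . b = (-1)*3 + 4*3 + (-2)*2 = 5
(a.b)^2 = 5^2 = 25
|rej|^2 = 21 - 25/22
= (462 - 25)/22
= 437/22
In lowest terms: 437/22


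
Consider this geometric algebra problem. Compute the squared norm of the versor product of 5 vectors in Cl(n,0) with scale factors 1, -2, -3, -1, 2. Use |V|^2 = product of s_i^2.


Each vector v_i has |v_i|^2 = s_i^2
Squared scales: 1^2 = 1, (-2)^2 = 4, (-3)^2 = 9, (-1)^2 = 1, 2^2 = 4
|V|^2 = 1 * 4 * 9 * 1 * 4
= 144


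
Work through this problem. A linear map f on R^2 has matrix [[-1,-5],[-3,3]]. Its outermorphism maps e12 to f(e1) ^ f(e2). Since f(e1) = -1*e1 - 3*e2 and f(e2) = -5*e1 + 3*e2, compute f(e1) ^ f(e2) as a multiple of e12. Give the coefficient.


The outermorphism of a linear map f sends e1^e2 to f(e1)^f(e2).
f(e1) = -1*e1 - 3*e2
f(e2) = -5*e1 + 3*e2
f(e1) ^ f(e2) = (-1*e1 - 3*e2) ^ (-5*e1 + 3*e2)
= (-1)*3*e12 + (-3)*(-5)*e21
= (-3 - 15)*e12
= -18*e12
Coefficient = -18


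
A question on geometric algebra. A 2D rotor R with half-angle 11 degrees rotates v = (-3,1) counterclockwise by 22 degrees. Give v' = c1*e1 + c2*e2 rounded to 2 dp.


Rotor R = cos(11deg) - sin(11deg)*e12
Rotation angle theta = 2 * 11 = 22 degrees
v' = R*v*~R rotates v by theta.
cos(22deg) = 0.9272, sin(22deg) = 0.3746
v'_1 = -3*cos(22deg) - 1*sin(22deg)
= -3*0.9272 - 1*0.3746
= -3.16
v'_2 = -3*sin(22deg) + 1*cos(22deg)
= -3*0.3746 + 1*0.9272
= -0.20
v' = -3.16*e1 - 0.20*e2


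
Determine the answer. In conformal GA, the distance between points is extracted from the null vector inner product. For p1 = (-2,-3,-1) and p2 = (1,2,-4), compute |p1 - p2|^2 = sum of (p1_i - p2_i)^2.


p1 - p2 = (-3, -5, 3)
|p1 - p2|^2 = (-3)^2 + (-5)^2 + 3^2
= 9 + 25 + 9
= 43


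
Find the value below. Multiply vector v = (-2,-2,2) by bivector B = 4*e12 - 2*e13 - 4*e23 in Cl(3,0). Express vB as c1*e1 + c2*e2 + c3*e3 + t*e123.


vB has grade-1 (vector) and grade-3 (trivector) parts: vB = (v _| B) + (v ^ B).
Vector part <vB>_1:
  e1: -v2*b12 - v3*b13 = -(-2)*(4) - (2)*(-2) = 12
  e2: v1*b12 - v3*b23 = (-2)*(4) - (2)*(-4) = 0
  e3: v1*b13 + v2*b23 = (-2)*(-2) + (-2)*(-4) = 12
Trivector part <vB>_3:
  e123: v1*b23 - v2*b13 + v3*b12 = (-2)*(-4) - (-2)*(-2) + (2)*(4) = 12
vB = 12*e1 + 0*e2 + 12*e3 + 12*e123


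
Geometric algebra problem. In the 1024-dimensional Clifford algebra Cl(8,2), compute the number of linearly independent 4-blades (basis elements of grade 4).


Number of grade-k basis blades in Cl(p,q) with n = p + q is C(n, k).
n = 8 + 2 = 10
C(10, 4) = 10! / (4! * 6!)
= 3628800 / (24 * 720)
= 210


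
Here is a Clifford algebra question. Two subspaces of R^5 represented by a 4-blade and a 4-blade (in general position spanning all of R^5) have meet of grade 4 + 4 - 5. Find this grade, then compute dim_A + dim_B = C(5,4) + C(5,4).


Meet grade = grade(A) + grade(B) - n
= 4 + 4 - 5 = 3
C(5,4) = 5
C(5,4) = 5
dim_A + dim_B = 5 + 5 = 10


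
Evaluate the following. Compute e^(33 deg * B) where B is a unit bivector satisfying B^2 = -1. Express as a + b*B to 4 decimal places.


For a unit bivector B with B^2 = -1, the exponential series gives
e^(theta*B) = cos(theta) + sin(theta)*B (the GA analogue of Euler's formula).
theta = 33 degrees = 0.575959 rad
cos(33 deg) = 0.8387
sin(33 deg) = 0.5446
exp(theta*B) = 0.8387 + 0.5446*B


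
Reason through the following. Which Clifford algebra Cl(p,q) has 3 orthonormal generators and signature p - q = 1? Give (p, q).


We need p + q = 3 and p - q = 1.
Adding: 2p = 3 + 1 = 4, so p = 2.
Then q = 3 - 2 = 1.
(p, q) = (2, 1)
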